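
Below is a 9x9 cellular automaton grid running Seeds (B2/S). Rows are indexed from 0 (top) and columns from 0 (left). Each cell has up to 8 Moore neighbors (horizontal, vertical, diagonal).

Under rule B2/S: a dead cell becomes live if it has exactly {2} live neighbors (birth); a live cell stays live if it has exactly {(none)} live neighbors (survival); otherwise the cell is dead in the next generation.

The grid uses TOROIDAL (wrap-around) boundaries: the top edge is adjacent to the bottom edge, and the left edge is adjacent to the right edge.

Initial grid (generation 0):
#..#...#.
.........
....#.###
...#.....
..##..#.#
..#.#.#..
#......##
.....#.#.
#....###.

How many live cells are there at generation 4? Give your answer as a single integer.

Answer: 11

Derivation:
Simulating step by step:
Generation 0 (given above): 24 live cells
Generation 1: 17 live cells
.#..##...
#..###...
...#.#...
#........
.#.......
.........
.#.##....
.#..#....
.#.......
Generation 2: 19 live cells
......#..
.#.......
###...#.#
.##.#....
#........
##.##....
#....#...
.....#...
...#.....
Generation 3: 20 live cells
..#......
.....##.#
.....#.#.
.....#.#.
.....#..#
..#..#...
..##..#.#
......#..
....###..
Generation 4: 11 live cells
...#.....
....#....
.........
.........
.......#.
##......#
.#..#....
..#......
...#...#.
Population at generation 4: 11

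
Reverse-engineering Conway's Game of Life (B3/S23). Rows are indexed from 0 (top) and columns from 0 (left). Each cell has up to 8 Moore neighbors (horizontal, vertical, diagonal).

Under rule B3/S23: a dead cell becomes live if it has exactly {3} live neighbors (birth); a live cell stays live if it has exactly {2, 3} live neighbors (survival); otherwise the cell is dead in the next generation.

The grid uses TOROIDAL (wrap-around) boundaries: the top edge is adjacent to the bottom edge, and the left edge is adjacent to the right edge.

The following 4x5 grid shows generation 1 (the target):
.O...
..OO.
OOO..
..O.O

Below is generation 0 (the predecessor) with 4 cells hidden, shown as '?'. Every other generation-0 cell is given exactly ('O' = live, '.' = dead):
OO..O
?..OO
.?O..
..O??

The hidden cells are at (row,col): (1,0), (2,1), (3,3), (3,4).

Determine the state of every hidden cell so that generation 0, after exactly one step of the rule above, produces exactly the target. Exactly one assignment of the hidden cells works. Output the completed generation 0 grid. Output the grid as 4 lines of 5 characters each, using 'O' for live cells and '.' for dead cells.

Answer: OO..O
O..OO
..O..
..OOO

Derivation:
Hidden generation-0 cells (in order): (1,0), (2,1), (3,3), (3,4).
A hidden cell only influences target cells in its own 3x3 neighborhood. Try each of the 2^4 = 16 assignments, step the completed generation 0 forward once under B3/S23, and compare with the target:
  (1,0)=. (2,1)=. (3,3)=. (3,4)=. -> step gives (0,0)='O' but target has '.' -> reject
  (1,0)=. (2,1)=. (3,3)=. (3,4)=O -> step gives (0,2)='O' but target has '.' -> reject
  (1,0)=. (2,1)=. (3,3)=O (3,4)=. -> step gives (0,0)='O' but target has '.' -> reject
  (1,0)=. (2,1)=. (3,3)=O (3,4)=O -> step gives (1,1)='O' but target has '.' -> reject
  (1,0)=. (2,1)=O (3,3)=. (3,4)=. -> step gives (0,0)='O' but target has '.' -> reject
  (1,0)=. (2,1)=O (3,3)=. (3,4)=O -> step gives (0,2)='O' but target has '.' -> reject
  (1,0)=. (2,1)=O (3,3)=O (3,4)=. -> step gives (0,0)='O' but target has '.' -> reject
  (1,0)=. (2,1)=O (3,3)=O (3,4)=O -> step gives (1,2)='.' but target has 'O' -> reject
  (1,0)=O (2,1)=. (3,3)=. (3,4)=. -> step gives (0,2)='O' but target has '.' -> reject
  (1,0)=O (2,1)=. (3,3)=. (3,4)=O -> step gives (0,2)='O' but target has '.' -> reject
  (1,0)=O (2,1)=. (3,3)=O (3,4)=. -> step gives (2,0)='.' but target has 'O' -> reject
  (1,0)=O (2,1)=. (3,3)=O (3,4)=O -> step reproduces the target at every cell -> ACCEPT
  (1,0)=O (2,1)=O (3,3)=. (3,4)=. -> step gives (0,2)='O' but target has '.' -> reject
  (1,0)=O (2,1)=O (3,3)=. (3,4)=O -> step gives (0,2)='O' but target has '.' -> reject
  (1,0)=O (2,1)=O (3,3)=O (3,4)=. -> step gives (1,2)='.' but target has 'O' -> reject
  (1,0)=O (2,1)=O (3,3)=O (3,4)=O -> step gives (1,2)='.' but target has 'O' -> reject
Unique solution: (1,0)=live, (2,1)=dead, (3,3)=live, (3,4)=live.
Check: live-neighbor counts of every cell in the completed generation 0:
53466
44334
33365
44343
Applying B3/S23 to generation 0 with these counts gives:
.O...
..OO.
OOO..
..O.O
which matches the target exactly.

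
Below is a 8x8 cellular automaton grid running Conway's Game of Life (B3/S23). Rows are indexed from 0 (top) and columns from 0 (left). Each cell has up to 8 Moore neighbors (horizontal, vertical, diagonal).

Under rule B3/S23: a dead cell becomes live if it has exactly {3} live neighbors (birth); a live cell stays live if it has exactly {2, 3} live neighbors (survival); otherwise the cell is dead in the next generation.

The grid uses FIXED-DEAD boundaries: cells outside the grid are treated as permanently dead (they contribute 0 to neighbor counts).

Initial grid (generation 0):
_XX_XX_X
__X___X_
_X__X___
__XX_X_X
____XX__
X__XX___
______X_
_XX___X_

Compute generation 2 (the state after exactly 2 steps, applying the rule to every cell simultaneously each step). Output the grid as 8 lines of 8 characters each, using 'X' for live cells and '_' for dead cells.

Answer: _XXXXXX_
_______X
_X_____X
_XXX___X
__X___X_
_X____X_
__XX____
__X_____

Derivation:
Simulating step by step:
Generation 0 (given above): 22 live cells
Generation 1: 25 live cells
_XXX_XX_
__X_X_X_
_X__XXX_
__XX_XX_
__X__XX_
___XX___
_XXX_X__
________
Generation 2: 20 live cells
(generation 2 grid is the final answer)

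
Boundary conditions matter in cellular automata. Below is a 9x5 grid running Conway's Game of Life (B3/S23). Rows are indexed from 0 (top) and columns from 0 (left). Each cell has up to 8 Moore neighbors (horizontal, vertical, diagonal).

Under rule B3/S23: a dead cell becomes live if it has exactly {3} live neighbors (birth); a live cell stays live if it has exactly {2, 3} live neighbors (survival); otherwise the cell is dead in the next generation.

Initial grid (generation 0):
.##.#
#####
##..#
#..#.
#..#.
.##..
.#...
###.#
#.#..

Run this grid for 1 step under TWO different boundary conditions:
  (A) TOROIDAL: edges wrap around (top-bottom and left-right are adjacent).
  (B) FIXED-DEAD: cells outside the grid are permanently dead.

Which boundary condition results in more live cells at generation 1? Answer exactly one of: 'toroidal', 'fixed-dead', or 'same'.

Under TOROIDAL boundary, generation 1:
.....
.....
.....
..##.
#..#.
###..
...#.
..###
.....
Population = 11

Under FIXED-DEAD boundary, generation 1:
#...#
....#
....#
#.###
#..#.
###..
...#.
#.##.
#.##.
Population = 20

Comparison: toroidal=11, fixed-dead=20 -> fixed-dead

Answer: fixed-dead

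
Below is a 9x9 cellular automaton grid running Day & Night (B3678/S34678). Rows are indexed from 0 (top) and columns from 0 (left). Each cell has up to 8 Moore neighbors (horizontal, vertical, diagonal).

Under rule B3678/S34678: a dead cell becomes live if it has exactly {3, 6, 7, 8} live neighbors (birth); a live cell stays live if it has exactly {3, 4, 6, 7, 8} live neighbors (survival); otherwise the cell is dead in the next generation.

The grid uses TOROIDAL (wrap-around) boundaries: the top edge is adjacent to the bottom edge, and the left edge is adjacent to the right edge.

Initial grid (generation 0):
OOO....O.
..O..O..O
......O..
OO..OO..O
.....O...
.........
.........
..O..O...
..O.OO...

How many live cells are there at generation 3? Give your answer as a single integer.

Answer: 24

Derivation:
Simulating step by step:
Generation 0 (given above): 19 live cells
Generation 1: 21 live cells
.OO.OOO.O
O.....OO.
.O..O..OO
.....OO..
O...O....
.........
.........
...OO....
..O...O..
Generation 2: 22 live cells
OO.O.OO..
O.OOO.O..
O......OO
O...OO.OO
.....O...
.........
.........
.........
.OO....O.
Generation 3: 24 live cells
O.OO.OOOO
O.OOO.O..
O......OO
O......O.
....O.O.O
.........
.........
.........
OOO...O..
Population at generation 3: 24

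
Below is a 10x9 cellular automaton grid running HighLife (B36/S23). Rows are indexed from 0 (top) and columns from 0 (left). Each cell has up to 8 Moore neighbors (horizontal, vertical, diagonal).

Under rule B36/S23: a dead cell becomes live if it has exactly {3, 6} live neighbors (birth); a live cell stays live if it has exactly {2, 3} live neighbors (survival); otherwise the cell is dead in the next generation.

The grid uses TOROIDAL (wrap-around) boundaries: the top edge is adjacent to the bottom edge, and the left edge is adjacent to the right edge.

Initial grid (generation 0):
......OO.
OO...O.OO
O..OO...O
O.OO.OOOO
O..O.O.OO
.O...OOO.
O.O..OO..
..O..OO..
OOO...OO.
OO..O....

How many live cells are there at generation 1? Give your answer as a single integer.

Simulating step by step:
Generation 0 (given above): 42 live cells
Generation 1: 30 live cells
.....OOO.
.O..OO...
...O...O.
..O.OO...
...O.....
.OO......
..O.O....
OOOO....O
O.OO..OOO
O.O..O...
Population at generation 1: 30

Answer: 30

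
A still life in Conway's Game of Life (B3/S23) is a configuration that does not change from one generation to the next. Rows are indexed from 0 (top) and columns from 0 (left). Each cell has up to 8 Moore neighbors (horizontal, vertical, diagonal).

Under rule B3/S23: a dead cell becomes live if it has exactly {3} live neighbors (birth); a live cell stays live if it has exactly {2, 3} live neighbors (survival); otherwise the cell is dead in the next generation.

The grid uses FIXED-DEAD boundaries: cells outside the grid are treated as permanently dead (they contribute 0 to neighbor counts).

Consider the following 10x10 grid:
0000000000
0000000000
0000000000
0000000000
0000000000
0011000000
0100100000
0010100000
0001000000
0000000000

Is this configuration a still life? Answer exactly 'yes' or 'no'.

Compute generation 1 and compare to generation 0 (given above):
Generation 1:
0000000000
0000000000
0000000000
0000000000
0000000000
0011000000
0100100000
0010100000
0001000000
0000000000
The grids are IDENTICAL -> still life.

Answer: yes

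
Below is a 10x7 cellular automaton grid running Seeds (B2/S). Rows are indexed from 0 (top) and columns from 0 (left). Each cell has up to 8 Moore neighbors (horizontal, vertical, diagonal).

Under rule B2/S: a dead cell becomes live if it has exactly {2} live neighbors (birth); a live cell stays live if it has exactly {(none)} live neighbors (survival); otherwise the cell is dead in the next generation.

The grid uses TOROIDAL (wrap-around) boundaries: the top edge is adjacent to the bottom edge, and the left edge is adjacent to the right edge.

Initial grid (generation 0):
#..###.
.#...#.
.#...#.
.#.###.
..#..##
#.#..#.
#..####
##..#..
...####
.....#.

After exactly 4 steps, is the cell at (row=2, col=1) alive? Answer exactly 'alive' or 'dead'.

Answer: dead

Derivation:
Simulating step by step:
Generation 0 (given above): 31 live cells
Generation 1: 8 live cells
.##....
...#...
...#...
.......
.......
.......
.......
.......
.##....
#.#....
Generation 2: 9 live cells
#......
.#..#..
..#.#..
.......
.......
.......
.......
.##....
#..#...
.......
Generation 3: 14 live cells
.#.....
#.#..#.
.#...#.
...#...
.......
.......
.##....
#..#...
.......
##....#
Generation 4: 12 live cells
.....#.
....#..
#..#...
..#.#..
.......
.##....
#..#...
.......
..#....
..#....

Cell (2,1) at generation 4: 0 -> dead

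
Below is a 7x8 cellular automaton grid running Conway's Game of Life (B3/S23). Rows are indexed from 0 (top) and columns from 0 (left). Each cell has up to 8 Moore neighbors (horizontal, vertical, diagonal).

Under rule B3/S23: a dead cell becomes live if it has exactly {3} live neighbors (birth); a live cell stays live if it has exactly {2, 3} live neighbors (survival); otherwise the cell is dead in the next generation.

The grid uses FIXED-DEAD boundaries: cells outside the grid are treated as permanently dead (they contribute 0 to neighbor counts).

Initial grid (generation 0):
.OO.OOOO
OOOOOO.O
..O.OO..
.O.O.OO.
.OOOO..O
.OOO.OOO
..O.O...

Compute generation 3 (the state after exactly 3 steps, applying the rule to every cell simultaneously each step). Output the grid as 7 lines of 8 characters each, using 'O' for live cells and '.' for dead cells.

Answer: ........
OO......
..O.....
OO......
OO....O.
....OO.O
........

Derivation:
Simulating step by step:
Generation 0 (given above): 33 live cells
Generation 1: 17 live cells
O......O
O......O
O.......
.O....O.
O......O
.....OOO
.OO.OOO.
Generation 2: 13 live cells
........
OO......
OO......
OO......
.....O.O
.O..O..O
....O..O
Generation 3: 11 live cells
(generation 3 grid is the final answer)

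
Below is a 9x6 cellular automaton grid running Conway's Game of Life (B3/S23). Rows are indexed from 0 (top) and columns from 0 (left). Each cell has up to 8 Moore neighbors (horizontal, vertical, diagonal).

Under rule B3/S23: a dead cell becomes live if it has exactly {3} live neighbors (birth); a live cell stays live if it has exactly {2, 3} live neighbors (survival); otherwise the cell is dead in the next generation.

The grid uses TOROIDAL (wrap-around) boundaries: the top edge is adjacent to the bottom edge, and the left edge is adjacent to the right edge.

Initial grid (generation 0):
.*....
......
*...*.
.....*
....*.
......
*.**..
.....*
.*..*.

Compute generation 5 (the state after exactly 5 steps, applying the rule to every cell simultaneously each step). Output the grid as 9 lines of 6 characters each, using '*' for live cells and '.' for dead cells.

Simulating step by step:
Generation 0 (given above): 11 live cells
Generation 1: 11 live cells
......
......
.....*
....**
......
...*..
......
******
*.....
Generation 2: 18 live cells
......
......
....**
....**
....*.
......
**...*
******
*.***.
Generation 3: 10 live cells
...*..
......
....**
...*..
....**
*....*
...*..
......
*.....
Generation 4: 8 live cells
......
....*.
....*.
...*..
*...**
*....*
......
......
......
Generation 5: 7 live cells
(generation 5 grid is the final answer)

Answer: ......
......
...**.
...*..
*...*.
*...*.
......
......
......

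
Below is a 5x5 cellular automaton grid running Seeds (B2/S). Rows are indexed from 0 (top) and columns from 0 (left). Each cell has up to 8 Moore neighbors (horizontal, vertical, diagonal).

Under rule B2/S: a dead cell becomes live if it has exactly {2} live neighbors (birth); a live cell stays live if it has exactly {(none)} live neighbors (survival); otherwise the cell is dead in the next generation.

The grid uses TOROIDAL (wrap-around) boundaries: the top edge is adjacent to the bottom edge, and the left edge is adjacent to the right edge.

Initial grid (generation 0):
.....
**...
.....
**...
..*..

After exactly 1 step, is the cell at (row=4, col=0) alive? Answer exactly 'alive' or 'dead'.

Answer: alive

Derivation:
Simulating step by step:
Generation 0 (given above): 5 live cells
Generation 1: 6 live cells
*.*..
.....
..*.*
..*..
*....

Cell (4,0) at generation 1: 1 -> alive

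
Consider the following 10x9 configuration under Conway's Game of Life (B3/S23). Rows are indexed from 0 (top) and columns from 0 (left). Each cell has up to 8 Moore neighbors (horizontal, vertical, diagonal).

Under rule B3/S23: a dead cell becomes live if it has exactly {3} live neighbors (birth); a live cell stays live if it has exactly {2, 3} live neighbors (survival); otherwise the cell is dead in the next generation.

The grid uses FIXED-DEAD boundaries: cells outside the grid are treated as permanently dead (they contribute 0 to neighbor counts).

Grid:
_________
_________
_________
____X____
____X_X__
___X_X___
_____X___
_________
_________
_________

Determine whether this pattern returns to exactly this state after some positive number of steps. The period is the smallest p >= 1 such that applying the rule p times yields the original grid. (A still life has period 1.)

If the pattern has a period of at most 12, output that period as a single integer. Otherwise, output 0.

Simulating and comparing each generation to the original:
Gen 0 (original, given above): 6 live cells
Gen 1: 6 live cells, differs from original
Gen 2: 6 live cells, MATCHES original -> period = 2

Answer: 2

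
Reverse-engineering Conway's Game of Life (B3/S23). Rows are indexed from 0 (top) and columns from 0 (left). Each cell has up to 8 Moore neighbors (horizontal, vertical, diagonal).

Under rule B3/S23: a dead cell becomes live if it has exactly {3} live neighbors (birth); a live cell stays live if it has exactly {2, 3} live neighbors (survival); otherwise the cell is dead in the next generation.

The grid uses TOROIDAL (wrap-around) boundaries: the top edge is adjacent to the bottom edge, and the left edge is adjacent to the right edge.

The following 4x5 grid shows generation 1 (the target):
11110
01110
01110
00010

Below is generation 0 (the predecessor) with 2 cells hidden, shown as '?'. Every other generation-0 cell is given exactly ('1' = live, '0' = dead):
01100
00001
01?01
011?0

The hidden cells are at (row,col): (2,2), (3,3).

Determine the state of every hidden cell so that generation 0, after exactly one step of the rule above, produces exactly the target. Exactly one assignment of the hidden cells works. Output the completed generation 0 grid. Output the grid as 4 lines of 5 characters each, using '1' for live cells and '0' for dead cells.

Hidden generation-0 cells (in order): (2,2), (3,3).
A hidden cell only influences target cells in its own 3x3 neighborhood. Try each of the 2^2 = 4 assignments, step the completed generation 0 forward once under B3/S23, and compare with the target:
  (2,2)=0 (3,3)=0 -> step reproduces the target at every cell -> ACCEPT
  (2,2)=0 (3,3)=1 -> step gives (0,2)='0' but target has '1' -> reject
  (2,2)=1 (3,3)=0 -> step gives (1,1)='0' but target has '1' -> reject
  (2,2)=1 (3,3)=1 -> step gives (0,2)='0' but target has '1' -> reject
Unique solution: (2,2)=dead, (3,3)=dead.
Check: live-neighbor counts of every cell in the completed generation 0:
33331
43331
42331
44431
Applying B3/S23 to generation 0 with these counts gives:
11110
01110
01110
00010
which matches the target exactly.

Answer: 01100
00001
01001
01100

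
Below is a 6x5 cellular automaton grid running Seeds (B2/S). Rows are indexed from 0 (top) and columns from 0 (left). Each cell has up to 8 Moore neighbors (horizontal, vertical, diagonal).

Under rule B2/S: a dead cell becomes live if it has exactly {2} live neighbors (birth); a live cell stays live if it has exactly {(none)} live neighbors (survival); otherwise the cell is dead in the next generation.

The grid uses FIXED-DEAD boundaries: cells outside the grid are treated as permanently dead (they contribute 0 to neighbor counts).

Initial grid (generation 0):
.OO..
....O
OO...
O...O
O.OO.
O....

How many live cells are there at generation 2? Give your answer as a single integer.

Simulating step by step:
Generation 0 (given above): 11 live cells
Generation 1: 7 live cells
...O.
...O.
...OO
.....
....O
..OO.
Generation 2: 5 live cells
..O.O
.....
..O..
.....
..O..
....O
Population at generation 2: 5

Answer: 5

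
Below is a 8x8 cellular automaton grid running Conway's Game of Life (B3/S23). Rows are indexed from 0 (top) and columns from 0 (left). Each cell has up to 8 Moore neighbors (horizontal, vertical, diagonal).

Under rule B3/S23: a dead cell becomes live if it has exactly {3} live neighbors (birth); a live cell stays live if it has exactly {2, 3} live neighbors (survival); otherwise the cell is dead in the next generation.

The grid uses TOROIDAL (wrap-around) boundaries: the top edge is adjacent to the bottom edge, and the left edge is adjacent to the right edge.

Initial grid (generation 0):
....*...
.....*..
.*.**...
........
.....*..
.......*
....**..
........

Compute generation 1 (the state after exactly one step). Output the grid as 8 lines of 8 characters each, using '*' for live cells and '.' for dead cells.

Answer: ........
...*.*..
....*...
....*...
........
....***.
........
....**..

Derivation:
Simulating step by step:
Generation 0 (given above): 9 live cells
Generation 1: 9 live cells
(generation 1 grid is the final answer)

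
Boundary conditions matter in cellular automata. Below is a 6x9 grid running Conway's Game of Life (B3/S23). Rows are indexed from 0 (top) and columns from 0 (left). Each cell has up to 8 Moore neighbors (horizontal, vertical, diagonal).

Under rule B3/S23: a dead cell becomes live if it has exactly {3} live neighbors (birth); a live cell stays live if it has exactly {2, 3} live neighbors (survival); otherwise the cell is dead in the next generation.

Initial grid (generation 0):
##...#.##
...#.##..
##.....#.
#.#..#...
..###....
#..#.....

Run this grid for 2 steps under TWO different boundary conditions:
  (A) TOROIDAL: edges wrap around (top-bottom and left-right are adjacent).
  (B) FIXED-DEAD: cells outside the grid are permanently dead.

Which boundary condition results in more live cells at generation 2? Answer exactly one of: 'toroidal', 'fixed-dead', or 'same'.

Under TOROIDAL boundary, generation 2:
#.#..##.#
.......#.
..#.....#
..#.#...#
#.#.#...#
#..##....
Population = 18

Under FIXED-DEAD boundary, generation 2:
...####..
..#......
#.#......
#.#.#....
..#.##...
..#.#....
Population = 15

Comparison: toroidal=18, fixed-dead=15 -> toroidal

Answer: toroidal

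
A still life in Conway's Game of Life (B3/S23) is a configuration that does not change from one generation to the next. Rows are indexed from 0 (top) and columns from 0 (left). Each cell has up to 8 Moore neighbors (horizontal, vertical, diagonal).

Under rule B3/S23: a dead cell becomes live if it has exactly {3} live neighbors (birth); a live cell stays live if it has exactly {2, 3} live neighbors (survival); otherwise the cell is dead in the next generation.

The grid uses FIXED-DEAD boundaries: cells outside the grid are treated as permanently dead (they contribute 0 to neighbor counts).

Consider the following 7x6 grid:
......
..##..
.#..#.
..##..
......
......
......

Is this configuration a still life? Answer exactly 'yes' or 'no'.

Compute generation 1 and compare to generation 0 (given above):
Generation 1:
......
..##..
.#..#.
..##..
......
......
......
The grids are IDENTICAL -> still life.

Answer: yes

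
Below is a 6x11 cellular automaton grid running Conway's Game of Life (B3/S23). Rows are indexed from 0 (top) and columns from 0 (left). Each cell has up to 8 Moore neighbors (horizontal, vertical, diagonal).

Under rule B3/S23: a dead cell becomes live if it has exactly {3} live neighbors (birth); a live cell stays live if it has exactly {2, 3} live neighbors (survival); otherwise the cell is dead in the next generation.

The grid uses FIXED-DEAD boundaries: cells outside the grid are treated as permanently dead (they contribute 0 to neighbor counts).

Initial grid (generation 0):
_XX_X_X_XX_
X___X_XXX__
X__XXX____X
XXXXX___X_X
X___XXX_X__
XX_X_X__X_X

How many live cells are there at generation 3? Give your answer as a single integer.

Simulating step by step:
Generation 0 (given above): 34 live cells
Generation 1: 24 live cells
_X_X__X_XX_
X_X___X_X__
X_____X_X__
X_X___XX___
______X_X__
XX___XXX_X_
Generation 2: 23 live cells
_XX_____XX_
X_X__XX_X__
X____XX_X__
_X___XX_X__
X_______X__
_____XXXX__
Generation 3: 25 live cells
_XX____XXX_
X_X__XX_X__
X___X___XX_
XX___XX_XX_
________XX_
______XXX__
Population at generation 3: 25

Answer: 25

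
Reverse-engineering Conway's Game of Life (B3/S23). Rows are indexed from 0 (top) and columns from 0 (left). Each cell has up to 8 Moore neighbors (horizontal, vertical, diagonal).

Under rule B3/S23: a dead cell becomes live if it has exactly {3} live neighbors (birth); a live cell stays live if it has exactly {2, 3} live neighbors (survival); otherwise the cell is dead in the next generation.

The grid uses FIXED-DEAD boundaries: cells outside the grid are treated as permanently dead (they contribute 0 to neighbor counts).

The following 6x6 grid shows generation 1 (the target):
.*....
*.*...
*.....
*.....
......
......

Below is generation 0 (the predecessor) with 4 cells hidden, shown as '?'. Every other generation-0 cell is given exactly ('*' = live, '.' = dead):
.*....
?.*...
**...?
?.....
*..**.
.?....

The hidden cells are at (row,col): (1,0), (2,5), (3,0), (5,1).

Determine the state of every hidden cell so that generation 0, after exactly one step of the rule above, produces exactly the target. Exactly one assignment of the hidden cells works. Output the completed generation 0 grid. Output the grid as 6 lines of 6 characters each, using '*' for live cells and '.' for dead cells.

Answer: .*....
*.*...
**....
*.....
*..**.
......

Derivation:
Hidden generation-0 cells (in order): (1,0), (2,5), (3,0), (5,1).
A hidden cell only influences target cells in its own 3x3 neighborhood. Try each of the 2^4 = 16 assignments, step the completed generation 0 forward once under B3/S23, and compare with the target:
  (1,0)=. (2,5)=. (3,0)=. (5,1)=. -> step gives (0,1)='.' but target has '*' -> reject
  (1,0)=. (2,5)=. (3,0)=. (5,1)=* -> step gives (0,1)='.' but target has '*' -> reject
  (1,0)=. (2,5)=. (3,0)=* (5,1)=. -> step gives (0,1)='.' but target has '*' -> reject
  (1,0)=. (2,5)=. (3,0)=* (5,1)=* -> step gives (0,1)='.' but target has '*' -> reject
  (1,0)=. (2,5)=* (3,0)=. (5,1)=. -> step gives (0,1)='.' but target has '*' -> reject
  (1,0)=. (2,5)=* (3,0)=. (5,1)=* -> step gives (0,1)='.' but target has '*' -> reject
  (1,0)=. (2,5)=* (3,0)=* (5,1)=. -> step gives (0,1)='.' but target has '*' -> reject
  (1,0)=. (2,5)=* (3,0)=* (5,1)=* -> step gives (0,1)='.' but target has '*' -> reject
  (1,0)=* (2,5)=. (3,0)=. (5,1)=. -> step gives (2,1)='*' but target has '.' -> reject
  (1,0)=* (2,5)=. (3,0)=. (5,1)=* -> step gives (2,1)='*' but target has '.' -> reject
  (1,0)=* (2,5)=. (3,0)=* (5,1)=. -> step reproduces the target at every cell -> ACCEPT
  (1,0)=* (2,5)=. (3,0)=* (5,1)=* -> step gives (4,0)='*' but target has '.' -> reject
  (1,0)=* (2,5)=* (3,0)=. (5,1)=. -> step gives (2,1)='*' but target has '.' -> reject
  (1,0)=* (2,5)=* (3,0)=. (5,1)=* -> step gives (2,1)='*' but target has '.' -> reject
  (1,0)=* (2,5)=* (3,0)=* (5,1)=. -> step gives (3,4)='*' but target has '.' -> reject
  (1,0)=* (2,5)=* (3,0)=* (5,1)=* -> step gives (3,4)='*' but target has '.' -> reject
Unique solution: (1,0)=live, (2,5)=dead, (3,0)=live, (5,1)=dead.
Check: live-neighbor counts of every cell in the completed generation 0:
222100
352100
342100
342221
121111
111221
Applying B3/S23 to generation 0 with these counts gives:
.*....
*.*...
*.....
*.....
......
......
which matches the target exactly.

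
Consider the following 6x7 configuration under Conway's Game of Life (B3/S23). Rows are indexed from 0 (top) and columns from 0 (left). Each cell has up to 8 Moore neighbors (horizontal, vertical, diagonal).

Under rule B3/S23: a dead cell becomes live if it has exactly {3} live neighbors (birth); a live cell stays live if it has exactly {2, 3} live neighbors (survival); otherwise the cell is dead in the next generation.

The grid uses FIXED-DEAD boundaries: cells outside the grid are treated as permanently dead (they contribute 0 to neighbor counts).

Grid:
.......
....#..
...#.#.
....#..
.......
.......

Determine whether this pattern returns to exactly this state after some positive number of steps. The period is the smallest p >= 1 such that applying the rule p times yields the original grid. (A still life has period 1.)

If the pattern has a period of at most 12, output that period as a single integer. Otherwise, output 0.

Simulating and comparing each generation to the original:
Gen 0 (original, given above): 4 live cells
Gen 1: 4 live cells, MATCHES original -> period = 1

Answer: 1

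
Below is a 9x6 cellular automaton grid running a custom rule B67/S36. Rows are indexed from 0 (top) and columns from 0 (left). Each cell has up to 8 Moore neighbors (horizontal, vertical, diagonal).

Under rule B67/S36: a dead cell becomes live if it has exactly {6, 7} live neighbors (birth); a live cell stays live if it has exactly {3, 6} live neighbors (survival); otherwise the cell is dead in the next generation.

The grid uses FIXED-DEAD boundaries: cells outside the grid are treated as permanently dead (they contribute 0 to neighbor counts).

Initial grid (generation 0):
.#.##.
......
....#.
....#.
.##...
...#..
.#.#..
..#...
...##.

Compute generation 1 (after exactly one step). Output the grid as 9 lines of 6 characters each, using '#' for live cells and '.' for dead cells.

Answer: ......
......
......
......
......
......
......
..#...
......

Derivation:
Simulating step by step:
Generation 0 (given above): 13 live cells
Generation 1: 1 live cells
(generation 1 grid is the final answer)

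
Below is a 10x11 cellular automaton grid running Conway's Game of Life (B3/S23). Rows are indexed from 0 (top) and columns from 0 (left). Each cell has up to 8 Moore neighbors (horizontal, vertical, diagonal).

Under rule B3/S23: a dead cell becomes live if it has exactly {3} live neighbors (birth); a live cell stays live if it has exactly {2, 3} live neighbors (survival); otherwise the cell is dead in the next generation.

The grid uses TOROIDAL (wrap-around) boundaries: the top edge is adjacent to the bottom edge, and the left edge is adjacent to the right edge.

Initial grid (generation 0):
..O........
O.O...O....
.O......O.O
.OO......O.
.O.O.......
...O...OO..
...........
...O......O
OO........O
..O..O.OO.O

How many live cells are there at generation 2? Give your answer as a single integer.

Answer: 25

Derivation:
Simulating step by step:
Generation 0 (given above): 25 live cells
Generation 1: 21 live cells
..OO..OO...
O.O........
.........OO
.O.......O.
.O.O....O..
..O........
...........
..........O
.OO.......O
..O......OO
Generation 2: 25 live cells
..OO......O
.OOO......O
OO.......OO
O.O.....OOO
.O.........
..O........
...........
O..........
.OO.......O
O........OO
Population at generation 2: 25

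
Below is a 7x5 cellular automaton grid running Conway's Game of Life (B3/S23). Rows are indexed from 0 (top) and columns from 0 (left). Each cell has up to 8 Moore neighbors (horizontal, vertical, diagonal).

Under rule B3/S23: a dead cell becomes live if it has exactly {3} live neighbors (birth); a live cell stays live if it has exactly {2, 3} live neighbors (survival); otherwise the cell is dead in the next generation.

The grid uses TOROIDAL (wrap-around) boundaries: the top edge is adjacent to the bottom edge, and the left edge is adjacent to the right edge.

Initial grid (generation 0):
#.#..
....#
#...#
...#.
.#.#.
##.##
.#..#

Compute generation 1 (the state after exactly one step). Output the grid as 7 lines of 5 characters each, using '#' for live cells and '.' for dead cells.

Answer: ##.##
.#.##
#..##
#.##.
.#.#.
.#.#.
.....

Derivation:
Simulating step by step:
Generation 0 (given above): 14 live cells
Generation 1: 17 live cells
(generation 1 grid is the final answer)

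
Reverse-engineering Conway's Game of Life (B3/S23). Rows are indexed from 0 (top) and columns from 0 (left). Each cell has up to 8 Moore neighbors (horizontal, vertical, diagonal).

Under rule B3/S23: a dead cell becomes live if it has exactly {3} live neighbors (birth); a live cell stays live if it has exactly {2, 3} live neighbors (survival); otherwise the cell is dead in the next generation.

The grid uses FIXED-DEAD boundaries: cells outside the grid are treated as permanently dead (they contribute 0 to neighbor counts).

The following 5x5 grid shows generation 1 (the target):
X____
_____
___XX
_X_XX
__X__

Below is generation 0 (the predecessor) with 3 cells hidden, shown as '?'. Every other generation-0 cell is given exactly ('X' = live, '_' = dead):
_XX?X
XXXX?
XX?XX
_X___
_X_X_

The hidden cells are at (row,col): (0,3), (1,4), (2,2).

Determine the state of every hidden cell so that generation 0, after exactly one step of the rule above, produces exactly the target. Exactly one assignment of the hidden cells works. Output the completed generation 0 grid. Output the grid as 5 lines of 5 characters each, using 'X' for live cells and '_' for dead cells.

Hidden generation-0 cells (in order): (0,3), (1,4), (2,2).
A hidden cell only influences target cells in its own 3x3 neighborhood. Try each of the 2^3 = 8 assignments, step the completed generation 0 forward once under B3/S23, and compare with the target:
  (0,3)=_ (1,4)=_ (2,2)=_ -> step reproduces the target at every cell -> ACCEPT
  (0,3)=_ (1,4)=_ (2,2)=X -> step gives (2,3)='_' but target has 'X' -> reject
  (0,3)=_ (1,4)=X (2,2)=_ -> step gives (0,4)='X' but target has '_' -> reject
  (0,3)=_ (1,4)=X (2,2)=X -> step gives (0,4)='X' but target has '_' -> reject
  (0,3)=X (1,4)=_ (2,2)=_ -> step gives (0,4)='X' but target has '_' -> reject
  (0,3)=X (1,4)=_ (2,2)=X -> step gives (0,4)='X' but target has '_' -> reject
  (0,3)=X (1,4)=X (2,2)=_ -> step gives (0,4)='X' but target has '_' -> reject
  (0,3)=X (1,4)=X (2,2)=X -> step gives (0,4)='X' but target has '_' -> reject
Unique solution: (0,3)=dead, (1,4)=dead, (2,2)=dead.
Check: live-neighbor counts of every cell in the completed generation 0:
34441
46654
45632
43533
21301
Applying B3/S23 to generation 0 with these counts gives:
X____
_____
___XX
_X_XX
__X__
which matches the target exactly.

Answer: _XX_X
XXXX_
XX_XX
_X___
_X_X_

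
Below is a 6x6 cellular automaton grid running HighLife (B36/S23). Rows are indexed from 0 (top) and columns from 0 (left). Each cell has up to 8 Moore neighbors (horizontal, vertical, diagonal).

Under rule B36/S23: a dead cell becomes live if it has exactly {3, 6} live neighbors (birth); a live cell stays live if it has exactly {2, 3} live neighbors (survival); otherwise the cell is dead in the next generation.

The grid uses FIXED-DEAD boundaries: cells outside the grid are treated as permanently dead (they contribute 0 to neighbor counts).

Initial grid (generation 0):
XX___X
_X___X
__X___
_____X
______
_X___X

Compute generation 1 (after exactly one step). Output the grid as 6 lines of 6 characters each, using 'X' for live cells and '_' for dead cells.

Simulating step by step:
Generation 0 (given above): 9 live cells
Generation 1: 5 live cells
(generation 1 grid is the final answer)

Answer: XX____
XXX___
______
______
______
______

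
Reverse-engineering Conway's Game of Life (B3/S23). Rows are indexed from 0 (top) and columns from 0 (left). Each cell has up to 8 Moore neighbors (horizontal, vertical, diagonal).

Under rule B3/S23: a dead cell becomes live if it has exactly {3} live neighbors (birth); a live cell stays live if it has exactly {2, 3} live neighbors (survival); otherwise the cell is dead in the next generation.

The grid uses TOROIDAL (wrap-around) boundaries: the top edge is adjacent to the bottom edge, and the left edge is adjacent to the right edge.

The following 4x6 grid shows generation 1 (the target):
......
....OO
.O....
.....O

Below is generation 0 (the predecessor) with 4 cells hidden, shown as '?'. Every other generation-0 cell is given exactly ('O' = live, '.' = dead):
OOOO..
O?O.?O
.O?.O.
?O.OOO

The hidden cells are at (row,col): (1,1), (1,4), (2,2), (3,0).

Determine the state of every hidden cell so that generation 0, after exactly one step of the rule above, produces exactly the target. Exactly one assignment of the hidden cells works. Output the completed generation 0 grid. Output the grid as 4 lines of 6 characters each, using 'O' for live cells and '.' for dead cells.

Hidden generation-0 cells (in order): (1,1), (1,4), (2,2), (3,0).
A hidden cell only influences target cells in its own 3x3 neighborhood. Try each of the 2^4 = 16 assignments, step the completed generation 0 forward once under B3/S23, and compare with the target:
  (1,1)=. (1,4)=. (2,2)=. (3,0)=. -> step reproduces the target at every cell -> ACCEPT
  (1,1)=. (1,4)=. (2,2)=. (3,0)=O -> step gives (2,1)='.' but target has 'O' -> reject
  (1,1)=. (1,4)=. (2,2)=O (3,0)=. -> step gives (2,1)='.' but target has 'O' -> reject
  (1,1)=. (1,4)=. (2,2)=O (3,0)=O -> step gives (2,1)='.' but target has 'O' -> reject
  (1,1)=. (1,4)=O (2,2)=. (3,0)=. -> step gives (1,5)='.' but target has 'O' -> reject
  (1,1)=. (1,4)=O (2,2)=. (3,0)=O -> step gives (1,5)='.' but target has 'O' -> reject
  (1,1)=. (1,4)=O (2,2)=O (3,0)=. -> step gives (1,5)='.' but target has 'O' -> reject
  (1,1)=. (1,4)=O (2,2)=O (3,0)=O -> step gives (1,5)='.' but target has 'O' -> reject
  (1,1)=O (1,4)=. (2,2)=. (3,0)=. -> step gives (2,1)='.' but target has 'O' -> reject
  (1,1)=O (1,4)=. (2,2)=. (3,0)=O -> step gives (2,1)='.' but target has 'O' -> reject
  (1,1)=O (1,4)=. (2,2)=O (3,0)=. -> step gives (2,1)='.' but target has 'O' -> reject
  (1,1)=O (1,4)=. (2,2)=O (3,0)=O -> step gives (2,1)='.' but target has 'O' -> reject
  (1,1)=O (1,4)=O (2,2)=. (3,0)=. -> step gives (1,5)='.' but target has 'O' -> reject
  (1,1)=O (1,4)=O (2,2)=. (3,0)=O -> step gives (1,5)='.' but target has 'O' -> reject
  (1,1)=O (1,4)=O (2,2)=O (3,0)=. -> step gives (1,5)='.' but target has 'O' -> reject
  (1,1)=O (1,4)=O (2,2)=O (3,0)=O -> step gives (1,5)='.' but target has 'O' -> reject
Unique solution: (1,1)=dead, (1,4)=dead, (2,2)=dead, (3,0)=dead.
Check: live-neighbor counts of every cell in the completed generation 0:
555455
464433
534445
546443
Applying B3/S23 to generation 0 with these counts gives:
......
....OO
.O....
.....O
which matches the target exactly.

Answer: OOOO..
O.O..O
.O..O.
.O.OOO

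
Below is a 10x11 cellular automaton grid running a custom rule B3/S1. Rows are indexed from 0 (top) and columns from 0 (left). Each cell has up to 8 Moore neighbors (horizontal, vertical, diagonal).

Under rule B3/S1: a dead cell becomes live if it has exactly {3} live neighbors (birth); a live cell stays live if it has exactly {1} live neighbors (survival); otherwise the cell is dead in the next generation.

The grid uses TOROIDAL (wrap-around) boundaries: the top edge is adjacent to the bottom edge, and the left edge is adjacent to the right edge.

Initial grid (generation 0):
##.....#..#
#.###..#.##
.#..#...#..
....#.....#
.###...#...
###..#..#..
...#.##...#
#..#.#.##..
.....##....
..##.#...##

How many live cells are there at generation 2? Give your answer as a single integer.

Answer: 15

Derivation:
Simulating step by step:
Generation 0 (given above): 41 live cells
Generation 1: 24 live cells
......##...
...........
..#..#.....
##.........
....#..#...
.......##..
........##.
#..#....#..
..##...####
.#.##......
Generation 2: 15 live cells
......##...
......#....
.##........
#..........
........#..
.........#.
...........
#.#........
##.........
.#....#..#.
Population at generation 2: 15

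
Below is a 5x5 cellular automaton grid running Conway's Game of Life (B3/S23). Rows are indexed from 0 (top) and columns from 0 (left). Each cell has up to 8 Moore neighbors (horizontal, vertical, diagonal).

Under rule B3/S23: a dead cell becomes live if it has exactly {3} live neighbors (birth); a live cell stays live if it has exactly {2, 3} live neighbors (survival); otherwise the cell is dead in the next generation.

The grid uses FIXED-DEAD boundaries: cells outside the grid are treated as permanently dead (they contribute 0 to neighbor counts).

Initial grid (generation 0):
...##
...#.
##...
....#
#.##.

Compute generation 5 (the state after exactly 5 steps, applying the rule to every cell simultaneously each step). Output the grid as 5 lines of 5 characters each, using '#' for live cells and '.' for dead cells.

Answer: ..#..
####.
#...#
##..#
..##.

Derivation:
Simulating step by step:
Generation 0 (given above): 9 live cells
Generation 1: 9 live cells
...##
..###
.....
#.##.
...#.
Generation 2: 10 live cells
..#.#
..#.#
.#..#
..##.
..##.
Generation 3: 9 live cells
.....
.##.#
.#..#
.#..#
..##.
Generation 4: 10 live cells
.....
.###.
##..#
.#..#
..##.
Generation 5: 12 live cells
(generation 5 grid is the final answer)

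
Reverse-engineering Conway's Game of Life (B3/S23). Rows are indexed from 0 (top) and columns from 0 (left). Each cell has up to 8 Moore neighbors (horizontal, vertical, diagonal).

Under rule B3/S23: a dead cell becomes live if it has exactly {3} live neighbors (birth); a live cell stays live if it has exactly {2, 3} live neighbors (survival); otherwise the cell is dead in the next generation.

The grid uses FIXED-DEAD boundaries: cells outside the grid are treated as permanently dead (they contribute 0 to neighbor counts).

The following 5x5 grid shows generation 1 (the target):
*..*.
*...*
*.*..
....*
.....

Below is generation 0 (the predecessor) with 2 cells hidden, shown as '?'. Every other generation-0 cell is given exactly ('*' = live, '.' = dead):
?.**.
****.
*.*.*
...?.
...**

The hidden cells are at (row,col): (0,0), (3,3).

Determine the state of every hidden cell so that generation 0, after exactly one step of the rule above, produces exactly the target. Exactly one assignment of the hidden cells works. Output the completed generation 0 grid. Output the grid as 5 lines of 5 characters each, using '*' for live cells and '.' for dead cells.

Hidden generation-0 cells (in order): (0,0), (3,3).
A hidden cell only influences target cells in its own 3x3 neighborhood. Try each of the 2^2 = 4 assignments, step the completed generation 0 forward once under B3/S23, and compare with the target:
  (0,0)=. (3,3)=. -> step gives (0,0)='.' but target has '*' -> reject
  (0,0)=. (3,3)=* -> step gives (0,0)='.' but target has '*' -> reject
  (0,0)=* (3,3)=. -> step reproduces the target at every cell -> ACCEPT
  (0,0)=* (3,3)=* -> step gives (2,2)='.' but target has '*' -> reject
Unique solution: (0,0)=live, (3,3)=dead.
Check: live-neighbor counts of every cell in the completed generation 0:
25432
36553
25341
12243
00111
Applying B3/S23 to generation 0 with these counts gives:
*..*.
*...*
*.*..
....*
.....
which matches the target exactly.

Answer: *.**.
****.
*.*.*
.....
...**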